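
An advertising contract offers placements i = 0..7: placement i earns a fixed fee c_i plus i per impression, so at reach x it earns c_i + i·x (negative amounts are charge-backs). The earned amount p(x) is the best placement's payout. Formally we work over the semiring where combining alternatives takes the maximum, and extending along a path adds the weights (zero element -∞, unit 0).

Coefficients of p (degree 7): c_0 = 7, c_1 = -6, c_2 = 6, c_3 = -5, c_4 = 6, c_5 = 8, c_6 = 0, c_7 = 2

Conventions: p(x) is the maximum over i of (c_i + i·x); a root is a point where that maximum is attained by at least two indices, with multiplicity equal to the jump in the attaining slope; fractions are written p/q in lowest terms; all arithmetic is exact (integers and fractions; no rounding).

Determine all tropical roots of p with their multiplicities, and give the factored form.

hull edge (i=0, c=7) to (i=5, c=8): slope 1/5, span 5
hull edge (i=5, c=8) to (i=7, c=2): slope -3, span 2
Factored form: p(x) = 2 ⊗ (x ⊕ (-1/5)) ⊗ (x ⊕ (-1/5)) ⊗ (x ⊕ (-1/5)) ⊗ (x ⊕ (-1/5)) ⊗ (x ⊕ (-1/5)) ⊗ (x ⊕ 3) ⊗ (x ⊕ 3)
Answer: roots = -1/5 (mult 5), 3 (mult 2)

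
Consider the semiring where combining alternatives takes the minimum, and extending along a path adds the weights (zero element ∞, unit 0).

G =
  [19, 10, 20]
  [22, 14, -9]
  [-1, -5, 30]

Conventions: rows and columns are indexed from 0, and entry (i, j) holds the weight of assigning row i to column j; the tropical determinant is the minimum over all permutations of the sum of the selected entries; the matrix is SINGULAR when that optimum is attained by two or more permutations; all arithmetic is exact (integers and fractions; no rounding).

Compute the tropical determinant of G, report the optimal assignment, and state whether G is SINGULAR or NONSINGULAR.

σ = (0, 1, 2): 19 + 14 + 30 = 63
σ = (0, 2, 1): 19 + (-9) + (-5) = 5
σ = (1, 0, 2): 10 + 22 + 30 = 62
σ = (1, 2, 0): 10 + (-9) + (-1) = 0
σ = (2, 0, 1): 20 + 22 + (-5) = 37
σ = (2, 1, 0): 20 + 14 + (-1) = 33
Optimal value attained by: σ = (1, 2, 0).
Answer: det⊕(G) = 0; verdict: NONSINGULAR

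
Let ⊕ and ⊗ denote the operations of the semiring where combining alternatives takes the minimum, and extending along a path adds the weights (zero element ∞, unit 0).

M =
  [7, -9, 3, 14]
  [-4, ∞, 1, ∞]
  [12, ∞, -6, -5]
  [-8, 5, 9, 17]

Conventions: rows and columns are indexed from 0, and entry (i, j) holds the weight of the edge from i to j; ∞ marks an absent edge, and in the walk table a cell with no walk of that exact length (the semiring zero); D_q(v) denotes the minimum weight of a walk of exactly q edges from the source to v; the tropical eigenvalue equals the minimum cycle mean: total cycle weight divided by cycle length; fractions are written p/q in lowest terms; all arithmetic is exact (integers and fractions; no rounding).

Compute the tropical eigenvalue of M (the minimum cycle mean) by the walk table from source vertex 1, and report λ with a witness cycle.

q=0: [∞, 0, ∞, ∞]
q=1: [-4, ∞, 1, ∞]
q=2: [3, -13, -5, -4]
q=3: [-17, -6, -12, -10]
q=4: [-18, -26, -18, -17]
Optimal cycle mean attained by: cycle 0->1->0, total (-9) + (-4), length 2.
Answer: λ = -13/2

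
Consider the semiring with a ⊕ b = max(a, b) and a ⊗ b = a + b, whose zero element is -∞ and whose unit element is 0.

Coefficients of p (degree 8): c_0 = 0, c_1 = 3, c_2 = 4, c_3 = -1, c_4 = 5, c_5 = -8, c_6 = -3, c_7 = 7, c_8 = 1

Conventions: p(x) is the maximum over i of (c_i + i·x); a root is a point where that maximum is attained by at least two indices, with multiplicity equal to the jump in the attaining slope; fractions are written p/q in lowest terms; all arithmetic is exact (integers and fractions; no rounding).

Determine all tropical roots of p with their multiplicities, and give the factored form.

hull edge (i=0, c=0) to (i=1, c=3): slope 3, span 1
hull edge (i=1, c=3) to (i=2, c=4): slope 1, span 1
hull edge (i=2, c=4) to (i=7, c=7): slope 3/5, span 5
hull edge (i=7, c=7) to (i=8, c=1): slope -6, span 1
Factored form: p(x) = 1 ⊗ (x ⊕ (-3)) ⊗ (x ⊕ (-1)) ⊗ (x ⊕ (-3/5)) ⊗ (x ⊕ (-3/5)) ⊗ (x ⊕ (-3/5)) ⊗ (x ⊕ (-3/5)) ⊗ (x ⊕ (-3/5)) ⊗ (x ⊕ 6)
Answer: roots = -3 (mult 1), -1 (mult 1), -3/5 (mult 5), 6 (mult 1)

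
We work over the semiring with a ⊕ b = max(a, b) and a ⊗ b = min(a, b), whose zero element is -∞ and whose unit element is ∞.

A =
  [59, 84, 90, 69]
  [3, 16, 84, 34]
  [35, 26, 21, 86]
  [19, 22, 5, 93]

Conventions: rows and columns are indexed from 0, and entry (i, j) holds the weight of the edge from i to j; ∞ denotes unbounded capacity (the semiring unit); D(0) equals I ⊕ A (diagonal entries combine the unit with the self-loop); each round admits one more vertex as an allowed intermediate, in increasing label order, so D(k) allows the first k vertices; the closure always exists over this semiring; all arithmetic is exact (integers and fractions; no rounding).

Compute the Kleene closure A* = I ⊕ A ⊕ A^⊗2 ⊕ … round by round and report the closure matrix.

D(0):
  [∞, 84, 90, 69]
  [3, ∞, 84, 34]
  [35, 26, ∞, 86]
  [19, 22, 5, ∞]
D(1):
  [∞, 84, 90, 69]
  [3, ∞, 84, 34]
  [35, 35, ∞, 86]
  [19, 22, 19, ∞]
D(2):
  [∞, 84, 90, 69]
  [3, ∞, 84, 34]
  [35, 35, ∞, 86]
  [19, 22, 22, ∞]
D(3):
  [∞, 84, 90, 86]
  [35, ∞, 84, 84]
  [35, 35, ∞, 86]
  [22, 22, 22, ∞]
D(4):
  [∞, 84, 90, 86]
  [35, ∞, 84, 84]
  [35, 35, ∞, 86]
  [22, 22, 22, ∞]
Answer: A* = [[∞, 84, 90, 86], [35, ∞, 84, 84], [35, 35, ∞, 86], [22, 22, 22, ∞]]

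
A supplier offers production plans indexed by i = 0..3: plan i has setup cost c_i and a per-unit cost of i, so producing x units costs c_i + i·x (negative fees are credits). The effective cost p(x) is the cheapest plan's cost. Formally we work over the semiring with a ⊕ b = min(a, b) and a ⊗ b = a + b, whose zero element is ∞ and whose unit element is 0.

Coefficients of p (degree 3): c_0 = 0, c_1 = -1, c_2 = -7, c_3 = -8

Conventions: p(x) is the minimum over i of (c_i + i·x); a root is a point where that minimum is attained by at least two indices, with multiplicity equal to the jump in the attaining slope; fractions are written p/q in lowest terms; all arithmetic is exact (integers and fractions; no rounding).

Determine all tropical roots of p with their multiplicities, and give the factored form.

hull edge (i=0, c=0) to (i=2, c=-7): slope -7/2, span 2
hull edge (i=2, c=-7) to (i=3, c=-8): slope -1, span 1
Factored form: p(x) = -8 ⊗ (x ⊕ 1) ⊗ (x ⊕ 7/2) ⊗ (x ⊕ 7/2)
Answer: roots = 1 (mult 1), 7/2 (mult 2)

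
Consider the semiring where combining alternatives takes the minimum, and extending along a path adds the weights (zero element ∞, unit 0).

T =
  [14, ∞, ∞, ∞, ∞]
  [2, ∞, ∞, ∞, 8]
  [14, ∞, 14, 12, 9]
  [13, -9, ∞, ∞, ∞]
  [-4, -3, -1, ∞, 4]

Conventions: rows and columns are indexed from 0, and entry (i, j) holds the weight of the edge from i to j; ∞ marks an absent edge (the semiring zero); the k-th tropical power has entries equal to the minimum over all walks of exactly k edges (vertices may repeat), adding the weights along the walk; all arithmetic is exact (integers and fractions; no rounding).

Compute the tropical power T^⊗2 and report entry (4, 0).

T^⊗2:
  [28, ∞, ∞, ∞, ∞]
  [4, 5, 7, ∞, 12]
  [5, 3, 8, 26, 13]
  [-7, ∞, ∞, ∞, -1]
  [-1, 1, 3, 11, 5]
Key observation: the optimum is the walk 4->1->0, with weight (-3) + 2 = -1.
Optimal value attained by: walk 4->1->0.
Answer: (T^⊗2)[4][0] = -1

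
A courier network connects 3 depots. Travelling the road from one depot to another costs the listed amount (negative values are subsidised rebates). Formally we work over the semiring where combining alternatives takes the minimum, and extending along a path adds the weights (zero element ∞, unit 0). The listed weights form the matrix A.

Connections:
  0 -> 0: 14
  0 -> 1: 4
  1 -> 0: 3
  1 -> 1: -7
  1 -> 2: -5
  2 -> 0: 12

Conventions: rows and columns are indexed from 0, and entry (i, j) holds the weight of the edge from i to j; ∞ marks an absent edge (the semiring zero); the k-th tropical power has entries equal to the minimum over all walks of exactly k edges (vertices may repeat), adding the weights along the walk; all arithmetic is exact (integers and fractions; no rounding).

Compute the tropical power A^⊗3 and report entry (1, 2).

A^⊗2:
  [7, -3, -1]
  [-4, -14, -12]
  [26, 16, ∞]
A^⊗3:
  [0, -10, -8]
  [-11, -21, -19]
  [19, 9, 11]
Key observation: the optimum is the walk 1->1->1->2, with weight (-7) + (-7) + (-5) = -19.
Optimal value attained by: walk 1->1->1->2.
Answer: (A^⊗3)[1][2] = -19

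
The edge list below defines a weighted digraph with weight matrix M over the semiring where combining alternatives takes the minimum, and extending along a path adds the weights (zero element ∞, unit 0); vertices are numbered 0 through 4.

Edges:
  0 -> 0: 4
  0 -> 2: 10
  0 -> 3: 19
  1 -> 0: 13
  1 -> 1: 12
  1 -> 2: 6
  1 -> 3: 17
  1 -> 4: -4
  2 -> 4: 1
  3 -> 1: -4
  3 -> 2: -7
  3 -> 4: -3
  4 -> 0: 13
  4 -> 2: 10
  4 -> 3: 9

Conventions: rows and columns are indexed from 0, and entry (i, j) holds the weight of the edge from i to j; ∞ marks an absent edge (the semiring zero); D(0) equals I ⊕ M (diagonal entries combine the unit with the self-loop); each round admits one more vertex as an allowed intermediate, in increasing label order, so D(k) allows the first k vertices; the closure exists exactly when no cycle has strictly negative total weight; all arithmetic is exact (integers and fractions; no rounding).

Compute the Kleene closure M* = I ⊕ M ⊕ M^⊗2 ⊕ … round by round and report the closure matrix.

D(0):
  [0, ∞, 10, 19, ∞]
  [13, 0, 6, 17, -4]
  [∞, ∞, 0, ∞, 1]
  [∞, -4, -7, 0, -3]
  [13, ∞, 10, 9, 0]
D(1):
  [0, ∞, 10, 19, ∞]
  [13, 0, 6, 17, -4]
  [∞, ∞, 0, ∞, 1]
  [∞, -4, -7, 0, -3]
  [13, ∞, 10, 9, 0]
D(2):
  [0, ∞, 10, 19, ∞]
  [13, 0, 6, 17, -4]
  [∞, ∞, 0, ∞, 1]
  [9, -4, -7, 0, -8]
  [13, ∞, 10, 9, 0]
D(3):
  [0, ∞, 10, 19, 11]
  [13, 0, 6, 17, -4]
  [∞, ∞, 0, ∞, 1]
  [9, -4, -7, 0, -8]
  [13, ∞, 10, 9, 0]
D(4):
  [0, 15, 10, 19, 11]
  [13, 0, 6, 17, -4]
  [∞, ∞, 0, ∞, 1]
  [9, -4, -7, 0, -8]
  [13, 5, 2, 9, 0]
D(5):
  [0, 15, 10, 19, 11]
  [9, 0, -2, 5, -4]
  [14, 6, 0, 10, 1]
  [5, -4, -7, 0, -8]
  [13, 5, 2, 9, 0]
Answer: M* = [[0, 15, 10, 19, 11], [9, 0, -2, 5, -4], [14, 6, 0, 10, 1], [5, -4, -7, 0, -8], [13, 5, 2, 9, 0]]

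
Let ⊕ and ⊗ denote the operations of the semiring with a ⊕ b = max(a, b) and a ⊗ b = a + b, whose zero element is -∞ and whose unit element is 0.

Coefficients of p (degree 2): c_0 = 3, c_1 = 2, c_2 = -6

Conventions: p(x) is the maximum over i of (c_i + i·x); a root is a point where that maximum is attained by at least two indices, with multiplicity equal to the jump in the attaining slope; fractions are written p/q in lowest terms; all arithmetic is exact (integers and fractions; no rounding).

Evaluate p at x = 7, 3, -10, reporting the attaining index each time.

p(7) = max(3+0·7=3, 2+1·7=9, -6+2·7=8) = 9 (attained by i=1)
p(3) = max(3+0·3=3, 2+1·3=5, -6+2·3=0) = 5 (attained by i=1)
p(-10) = max(3+0·(-10)=3, 2+1·(-10)=-8, -6+2·(-10)=-26) = 3 (attained by i=0)
Answer: p(7) = 9; p(3) = 5; p(-10) = 3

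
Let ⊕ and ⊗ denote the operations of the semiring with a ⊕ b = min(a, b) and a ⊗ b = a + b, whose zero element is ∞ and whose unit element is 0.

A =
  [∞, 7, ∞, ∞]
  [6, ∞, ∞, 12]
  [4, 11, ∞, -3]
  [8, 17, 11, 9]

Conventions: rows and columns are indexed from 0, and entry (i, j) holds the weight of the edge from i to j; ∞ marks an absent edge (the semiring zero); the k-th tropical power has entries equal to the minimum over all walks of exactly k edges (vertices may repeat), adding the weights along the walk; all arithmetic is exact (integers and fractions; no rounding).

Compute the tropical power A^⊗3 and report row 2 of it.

A^⊗2:
  [13, ∞, ∞, 19]
  [20, 13, 23, 21]
  [5, 11, 8, 6]
  [15, 15, 20, 8]
A^⊗3:
  [27, 20, 30, 28]
  [19, 27, 32, 20]
  [12, 12, 17, 5]
  [16, 22, 19, 17]
Answer: row 2 of A^⊗3 = [12, 12, 17, 5]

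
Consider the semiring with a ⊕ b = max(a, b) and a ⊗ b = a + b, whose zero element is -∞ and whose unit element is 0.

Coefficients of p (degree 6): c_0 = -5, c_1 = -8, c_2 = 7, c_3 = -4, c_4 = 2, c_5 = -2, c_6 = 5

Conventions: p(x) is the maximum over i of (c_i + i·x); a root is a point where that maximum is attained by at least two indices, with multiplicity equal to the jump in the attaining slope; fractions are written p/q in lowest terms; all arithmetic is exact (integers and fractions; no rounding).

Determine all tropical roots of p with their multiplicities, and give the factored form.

hull edge (i=0, c=-5) to (i=2, c=7): slope 6, span 2
hull edge (i=2, c=7) to (i=6, c=5): slope -1/2, span 4
Factored form: p(x) = 5 ⊗ (x ⊕ (-6)) ⊗ (x ⊕ (-6)) ⊗ (x ⊕ 1/2) ⊗ (x ⊕ 1/2) ⊗ (x ⊕ 1/2) ⊗ (x ⊕ 1/2)
Answer: roots = -6 (mult 2), 1/2 (mult 4)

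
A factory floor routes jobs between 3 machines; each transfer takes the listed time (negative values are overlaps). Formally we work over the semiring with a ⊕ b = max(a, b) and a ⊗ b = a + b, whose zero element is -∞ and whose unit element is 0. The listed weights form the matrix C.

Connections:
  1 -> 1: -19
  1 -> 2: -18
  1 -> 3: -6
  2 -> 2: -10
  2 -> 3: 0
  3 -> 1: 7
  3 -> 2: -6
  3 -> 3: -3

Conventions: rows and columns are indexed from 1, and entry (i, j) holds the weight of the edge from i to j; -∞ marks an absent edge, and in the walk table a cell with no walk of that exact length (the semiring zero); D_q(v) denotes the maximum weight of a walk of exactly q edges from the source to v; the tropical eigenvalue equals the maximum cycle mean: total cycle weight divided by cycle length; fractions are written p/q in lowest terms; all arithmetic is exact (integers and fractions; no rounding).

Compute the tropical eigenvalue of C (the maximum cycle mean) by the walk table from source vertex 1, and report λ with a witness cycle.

q=0: [0, -∞, -∞]
q=1: [-19, -18, -6]
q=2: [1, -12, -9]
q=3: [-2, -15, -5]
Optimal cycle mean attained by: cycle 1->3->1, total (-6) + 7, length 2.
Answer: λ = 1/2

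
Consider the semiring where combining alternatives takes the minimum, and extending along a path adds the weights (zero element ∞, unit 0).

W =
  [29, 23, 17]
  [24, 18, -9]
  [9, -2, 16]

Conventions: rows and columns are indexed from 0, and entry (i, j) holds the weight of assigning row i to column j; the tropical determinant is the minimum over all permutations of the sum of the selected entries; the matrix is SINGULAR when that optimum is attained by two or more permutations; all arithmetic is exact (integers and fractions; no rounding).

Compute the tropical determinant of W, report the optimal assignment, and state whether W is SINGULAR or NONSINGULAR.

σ = (0, 1, 2): 29 + 18 + 16 = 63
σ = (0, 2, 1): 29 + (-9) + (-2) = 18
σ = (1, 0, 2): 23 + 24 + 16 = 63
σ = (1, 2, 0): 23 + (-9) + 9 = 23
σ = (2, 0, 1): 17 + 24 + (-2) = 39
σ = (2, 1, 0): 17 + 18 + 9 = 44
Optimal value attained by: σ = (0, 2, 1).
Answer: det⊕(W) = 18; verdict: NONSINGULAR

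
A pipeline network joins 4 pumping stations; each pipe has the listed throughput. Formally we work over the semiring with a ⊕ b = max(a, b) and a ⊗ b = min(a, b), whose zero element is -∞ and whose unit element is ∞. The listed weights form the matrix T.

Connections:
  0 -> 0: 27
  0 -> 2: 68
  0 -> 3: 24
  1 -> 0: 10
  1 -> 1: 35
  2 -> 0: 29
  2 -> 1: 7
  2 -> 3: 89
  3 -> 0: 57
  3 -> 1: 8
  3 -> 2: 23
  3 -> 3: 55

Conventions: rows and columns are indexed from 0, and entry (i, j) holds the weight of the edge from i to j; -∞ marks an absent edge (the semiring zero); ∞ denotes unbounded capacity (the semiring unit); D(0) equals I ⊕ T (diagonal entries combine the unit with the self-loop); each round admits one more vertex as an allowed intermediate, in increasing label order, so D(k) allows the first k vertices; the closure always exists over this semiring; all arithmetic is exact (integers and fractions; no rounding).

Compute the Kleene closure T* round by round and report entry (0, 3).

D(0):
  [∞, -∞, 68, 24]
  [10, ∞, -∞, -∞]
  [29, 7, ∞, 89]
  [57, 8, 23, ∞]
D(1):
  [∞, -∞, 68, 24]
  [10, ∞, 10, 10]
  [29, 7, ∞, 89]
  [57, 8, 57, ∞]
D(2):
  [∞, -∞, 68, 24]
  [10, ∞, 10, 10]
  [29, 7, ∞, 89]
  [57, 8, 57, ∞]
D(3):
  [∞, 7, 68, 68]
  [10, ∞, 10, 10]
  [29, 7, ∞, 89]
  [57, 8, 57, ∞]
D(4):
  [∞, 8, 68, 68]
  [10, ∞, 10, 10]
  [57, 8, ∞, 89]
  [57, 8, 57, ∞]
Answer: T*[0][3] = 68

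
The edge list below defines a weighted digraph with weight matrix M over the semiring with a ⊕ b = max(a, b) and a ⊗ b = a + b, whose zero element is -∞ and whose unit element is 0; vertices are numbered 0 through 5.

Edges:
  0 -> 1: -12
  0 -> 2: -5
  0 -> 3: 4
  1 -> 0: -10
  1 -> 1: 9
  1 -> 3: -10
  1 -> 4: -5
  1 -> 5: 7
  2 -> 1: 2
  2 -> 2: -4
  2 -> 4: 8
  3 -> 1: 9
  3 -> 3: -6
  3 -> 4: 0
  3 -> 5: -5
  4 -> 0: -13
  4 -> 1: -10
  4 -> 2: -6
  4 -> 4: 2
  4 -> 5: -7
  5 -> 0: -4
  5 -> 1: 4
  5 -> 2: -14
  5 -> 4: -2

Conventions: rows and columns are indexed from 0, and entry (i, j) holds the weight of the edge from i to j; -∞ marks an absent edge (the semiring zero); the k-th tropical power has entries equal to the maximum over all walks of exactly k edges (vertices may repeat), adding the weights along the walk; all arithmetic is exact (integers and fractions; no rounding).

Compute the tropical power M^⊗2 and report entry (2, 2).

M^⊗2:
  [-22, 13, -9, -2, 4, -1]
  [3, 18, -7, -1, 5, 16]
  [-5, 11, 2, -8, 10, 9]
  [-1, 18, -6, -1, 4, 16]
  [-11, -1, -4, -9, 4, -3]
  [-6, 13, -8, 0, 0, 11]
Key observation: the optimum is the walk 2->4->2, with weight 8 + (-6) = 2.
Optimal value attained by: walk 2->4->2.
Answer: (M^⊗2)[2][2] = 2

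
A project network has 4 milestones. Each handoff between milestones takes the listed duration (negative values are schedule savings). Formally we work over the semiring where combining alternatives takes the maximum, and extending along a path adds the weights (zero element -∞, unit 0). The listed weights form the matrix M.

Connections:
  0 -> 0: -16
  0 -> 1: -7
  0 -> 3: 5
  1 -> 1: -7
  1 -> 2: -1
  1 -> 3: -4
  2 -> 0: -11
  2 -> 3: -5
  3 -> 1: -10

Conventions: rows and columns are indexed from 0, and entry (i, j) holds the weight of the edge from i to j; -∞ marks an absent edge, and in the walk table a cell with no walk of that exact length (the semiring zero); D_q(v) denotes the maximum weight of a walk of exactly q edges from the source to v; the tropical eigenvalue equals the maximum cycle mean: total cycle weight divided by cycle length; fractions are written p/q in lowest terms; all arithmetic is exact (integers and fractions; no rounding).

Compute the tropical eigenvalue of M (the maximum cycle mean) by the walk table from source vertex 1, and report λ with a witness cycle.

q=0: [-∞, 0, -∞, -∞]
q=1: [-∞, -7, -1, -4]
q=2: [-12, -14, -8, -6]
q=3: [-19, -16, -15, -7]
q=4: [-26, -17, -17, -14]
Optimal cycle mean attained by: cycle 0->3->1->2->0, total 5 + (-10) + (-1) + (-11), length 4.
Answer: λ = -17/4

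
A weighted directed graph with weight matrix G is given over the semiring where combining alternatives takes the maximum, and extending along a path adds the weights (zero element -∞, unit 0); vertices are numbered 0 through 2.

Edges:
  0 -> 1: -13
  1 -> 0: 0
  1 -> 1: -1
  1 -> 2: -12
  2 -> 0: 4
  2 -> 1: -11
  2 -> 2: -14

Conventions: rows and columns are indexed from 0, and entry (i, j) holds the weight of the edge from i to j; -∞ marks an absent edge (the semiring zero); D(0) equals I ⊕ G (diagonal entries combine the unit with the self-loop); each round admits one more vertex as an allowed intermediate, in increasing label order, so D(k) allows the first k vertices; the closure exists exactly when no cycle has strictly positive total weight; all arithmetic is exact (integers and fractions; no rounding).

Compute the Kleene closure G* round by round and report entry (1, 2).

D(0):
  [0, -13, -∞]
  [0, 0, -12]
  [4, -11, 0]
D(1):
  [0, -13, -∞]
  [0, 0, -12]
  [4, -9, 0]
D(2):
  [0, -13, -25]
  [0, 0, -12]
  [4, -9, 0]
D(3):
  [0, -13, -25]
  [0, 0, -12]
  [4, -9, 0]
Answer: G*[1][2] = -12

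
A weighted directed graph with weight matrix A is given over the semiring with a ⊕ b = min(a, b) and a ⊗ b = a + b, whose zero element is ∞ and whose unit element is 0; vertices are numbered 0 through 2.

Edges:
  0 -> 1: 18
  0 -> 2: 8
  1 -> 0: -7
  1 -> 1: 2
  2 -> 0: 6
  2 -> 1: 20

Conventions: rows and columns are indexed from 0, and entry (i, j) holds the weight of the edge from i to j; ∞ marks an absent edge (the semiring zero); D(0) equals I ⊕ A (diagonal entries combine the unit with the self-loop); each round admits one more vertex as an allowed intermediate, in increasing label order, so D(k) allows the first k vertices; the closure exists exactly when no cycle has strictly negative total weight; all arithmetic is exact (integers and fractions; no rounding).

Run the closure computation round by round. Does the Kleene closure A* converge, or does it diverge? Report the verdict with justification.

D(0):
  [0, 18, 8]
  [-7, 0, ∞]
  [6, 20, 0]
D(1):
  [0, 18, 8]
  [-7, 0, 1]
  [6, 20, 0]
D(2):
  [0, 18, 8]
  [-7, 0, 1]
  [6, 20, 0]
D(3):
  [0, 18, 8]
  [-7, 0, 1]
  [6, 20, 0]
Key observation: every diagonal entry stays at the unit through all rounds, so no improving cycle exists.
Answer: CONVERGES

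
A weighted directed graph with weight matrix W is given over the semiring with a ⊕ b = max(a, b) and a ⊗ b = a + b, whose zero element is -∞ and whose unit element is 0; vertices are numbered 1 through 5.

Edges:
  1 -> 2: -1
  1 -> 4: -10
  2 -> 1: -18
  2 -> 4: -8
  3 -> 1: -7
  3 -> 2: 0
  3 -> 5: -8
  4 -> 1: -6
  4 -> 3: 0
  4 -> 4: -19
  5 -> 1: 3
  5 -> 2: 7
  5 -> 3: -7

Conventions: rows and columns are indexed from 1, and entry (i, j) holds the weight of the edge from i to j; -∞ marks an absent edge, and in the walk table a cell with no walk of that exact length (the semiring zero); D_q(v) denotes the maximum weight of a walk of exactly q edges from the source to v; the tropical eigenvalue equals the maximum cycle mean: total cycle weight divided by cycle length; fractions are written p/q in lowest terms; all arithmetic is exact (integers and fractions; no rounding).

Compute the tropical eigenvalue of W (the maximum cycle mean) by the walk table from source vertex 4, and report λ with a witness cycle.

q=0: [-∞, -∞, -∞, 0, -∞]
q=1: [-6, -∞, 0, -19, -∞]
q=2: [-7, 0, -19, -16, -8]
q=3: [-5, -1, -15, -8, -27]
q=4: [-14, -6, -8, -9, -23]
q=5: [-15, -8, -9, -14, -16]
Optimal cycle mean attained by: cycle 2->4->3->5->2, total (-8) + 0 + (-8) + 7, length 4.
Answer: λ = -9/4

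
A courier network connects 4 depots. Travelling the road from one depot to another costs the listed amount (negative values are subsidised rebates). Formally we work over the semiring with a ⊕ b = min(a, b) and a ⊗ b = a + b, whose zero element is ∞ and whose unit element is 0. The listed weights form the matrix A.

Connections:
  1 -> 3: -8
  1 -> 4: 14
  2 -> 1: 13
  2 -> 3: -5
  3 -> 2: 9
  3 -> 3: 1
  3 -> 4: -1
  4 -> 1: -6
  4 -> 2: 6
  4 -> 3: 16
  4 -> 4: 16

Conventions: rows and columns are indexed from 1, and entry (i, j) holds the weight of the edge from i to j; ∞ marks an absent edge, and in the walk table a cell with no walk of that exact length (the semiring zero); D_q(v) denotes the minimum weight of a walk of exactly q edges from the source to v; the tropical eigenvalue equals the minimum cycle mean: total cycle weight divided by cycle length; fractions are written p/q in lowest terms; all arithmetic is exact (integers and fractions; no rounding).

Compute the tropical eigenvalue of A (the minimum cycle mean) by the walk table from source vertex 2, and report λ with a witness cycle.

q=0: [∞, 0, ∞, ∞]
q=1: [13, ∞, -5, ∞]
q=2: [∞, 4, -4, -6]
q=3: [-12, 0, -3, -5]
q=4: [-11, 1, -20, -4]
Optimal cycle mean attained by: cycle 1->3->4->1, total (-8) + (-1) + (-6), length 3.
Answer: λ = -5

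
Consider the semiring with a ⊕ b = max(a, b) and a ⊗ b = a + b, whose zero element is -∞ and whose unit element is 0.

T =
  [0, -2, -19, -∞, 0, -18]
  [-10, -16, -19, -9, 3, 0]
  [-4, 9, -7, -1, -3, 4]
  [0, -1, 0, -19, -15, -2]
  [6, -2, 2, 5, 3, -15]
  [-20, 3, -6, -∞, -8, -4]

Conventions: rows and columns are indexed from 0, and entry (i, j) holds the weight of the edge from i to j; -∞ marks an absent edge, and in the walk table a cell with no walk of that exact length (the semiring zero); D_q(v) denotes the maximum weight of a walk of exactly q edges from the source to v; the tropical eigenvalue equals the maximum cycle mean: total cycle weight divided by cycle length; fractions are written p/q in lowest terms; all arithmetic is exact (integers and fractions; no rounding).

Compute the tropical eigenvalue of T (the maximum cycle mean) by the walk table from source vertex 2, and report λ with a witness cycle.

q=0: [-∞, -∞, 0, -∞, -∞, -∞]
q=1: [-4, 9, -7, -1, -3, 4]
q=2: [3, 7, -1, 2, 12, 9]
q=3: [18, 12, 14, 17, 15, 7]
q=4: [21, 23, 17, 20, 18, 18]
q=5: [24, 26, 20, 23, 26, 23]
q=6: [32, 29, 28, 31, 29, 26]
Optimal cycle mean attained by: cycle 1->4->2->1, total 3 + 2 + 9, length 3.
Answer: λ = 14/3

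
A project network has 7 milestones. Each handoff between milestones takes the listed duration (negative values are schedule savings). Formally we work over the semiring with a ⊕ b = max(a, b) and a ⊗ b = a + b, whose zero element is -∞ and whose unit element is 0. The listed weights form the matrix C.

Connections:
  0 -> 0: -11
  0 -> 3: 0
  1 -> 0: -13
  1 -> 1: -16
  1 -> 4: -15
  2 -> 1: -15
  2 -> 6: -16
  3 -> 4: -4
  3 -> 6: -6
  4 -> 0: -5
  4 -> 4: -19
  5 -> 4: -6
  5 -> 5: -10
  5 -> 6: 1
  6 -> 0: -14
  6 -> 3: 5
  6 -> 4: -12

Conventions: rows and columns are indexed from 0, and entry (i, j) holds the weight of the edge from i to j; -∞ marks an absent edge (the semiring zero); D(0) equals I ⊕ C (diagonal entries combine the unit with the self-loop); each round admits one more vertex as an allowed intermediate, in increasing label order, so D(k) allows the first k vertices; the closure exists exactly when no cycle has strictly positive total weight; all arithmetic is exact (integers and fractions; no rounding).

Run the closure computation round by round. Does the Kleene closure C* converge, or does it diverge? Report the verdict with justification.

D(0):
  [0, -∞, -∞, 0, -∞, -∞, -∞]
  [-13, 0, -∞, -∞, -15, -∞, -∞]
  [-∞, -15, 0, -∞, -∞, -∞, -16]
  [-∞, -∞, -∞, 0, -4, -∞, -6]
  [-5, -∞, -∞, -∞, 0, -∞, -∞]
  [-∞, -∞, -∞, -∞, -6, 0, 1]
  [-14, -∞, -∞, 5, -12, -∞, 0]
D(1):
  [0, -∞, -∞, 0, -∞, -∞, -∞]
  [-13, 0, -∞, -13, -15, -∞, -∞]
  [-∞, -15, 0, -∞, -∞, -∞, -16]
  [-∞, -∞, -∞, 0, -4, -∞, -6]
  [-5, -∞, -∞, -5, 0, -∞, -∞]
  [-∞, -∞, -∞, -∞, -6, 0, 1]
  [-14, -∞, -∞, 5, -12, -∞, 0]
D(2):
  [0, -∞, -∞, 0, -∞, -∞, -∞]
  [-13, 0, -∞, -13, -15, -∞, -∞]
  [-28, -15, 0, -28, -30, -∞, -16]
  [-∞, -∞, -∞, 0, -4, -∞, -6]
  [-5, -∞, -∞, -5, 0, -∞, -∞]
  [-∞, -∞, -∞, -∞, -6, 0, 1]
  [-14, -∞, -∞, 5, -12, -∞, 0]
D(3):
  [0, -∞, -∞, 0, -∞, -∞, -∞]
  [-13, 0, -∞, -13, -15, -∞, -∞]
  [-28, -15, 0, -28, -30, -∞, -16]
  [-∞, -∞, -∞, 0, -4, -∞, -6]
  [-5, -∞, -∞, -5, 0, -∞, -∞]
  [-∞, -∞, -∞, -∞, -6, 0, 1]
  [-14, -∞, -∞, 5, -12, -∞, 0]
D(4):
  [0, -∞, -∞, 0, -4, -∞, -6]
  [-13, 0, -∞, -13, -15, -∞, -19]
  [-28, -15, 0, -28, -30, -∞, -16]
  [-∞, -∞, -∞, 0, -4, -∞, -6]
  [-5, -∞, -∞, -5, 0, -∞, -11]
  [-∞, -∞, -∞, -∞, -6, 0, 1]
  [-14, -∞, -∞, 5, 1, -∞, 0]
D(5):
  [0, -∞, -∞, 0, -4, -∞, -6]
  [-13, 0, -∞, -13, -15, -∞, -19]
  [-28, -15, 0, -28, -30, -∞, -16]
  [-9, -∞, -∞, 0, -4, -∞, -6]
  [-5, -∞, -∞, -5, 0, -∞, -11]
  [-11, -∞, -∞, -11, -6, 0, 1]
  [-4, -∞, -∞, 5, 1, -∞, 0]
D(6):
  [0, -∞, -∞, 0, -4, -∞, -6]
  [-13, 0, -∞, -13, -15, -∞, -19]
  [-28, -15, 0, -28, -30, -∞, -16]
  [-9, -∞, -∞, 0, -4, -∞, -6]
  [-5, -∞, -∞, -5, 0, -∞, -11]
  [-11, -∞, -∞, -11, -6, 0, 1]
  [-4, -∞, -∞, 5, 1, -∞, 0]
D(7):
  [0, -∞, -∞, 0, -4, -∞, -6]
  [-13, 0, -∞, -13, -15, -∞, -19]
  [-20, -15, 0, -11, -15, -∞, -16]
  [-9, -∞, -∞, 0, -4, -∞, -6]
  [-5, -∞, -∞, -5, 0, -∞, -11]
  [-3, -∞, -∞, 6, 2, 0, 1]
  [-4, -∞, -∞, 5, 1, -∞, 0]
Key observation: every diagonal entry stays at the unit through all rounds, so no improving cycle exists.
Answer: CONVERGES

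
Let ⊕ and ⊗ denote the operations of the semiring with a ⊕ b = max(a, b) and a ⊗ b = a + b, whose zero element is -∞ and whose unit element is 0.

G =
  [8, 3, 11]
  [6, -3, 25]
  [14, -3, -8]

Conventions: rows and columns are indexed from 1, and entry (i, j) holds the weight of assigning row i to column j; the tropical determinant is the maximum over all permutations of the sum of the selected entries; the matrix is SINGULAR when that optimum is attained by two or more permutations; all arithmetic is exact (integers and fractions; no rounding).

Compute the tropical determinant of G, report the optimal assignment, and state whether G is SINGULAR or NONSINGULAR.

σ = (1, 2, 3): 8 + (-3) + (-8) = -3
σ = (1, 3, 2): 8 + 25 + (-3) = 30
σ = (2, 1, 3): 3 + 6 + (-8) = 1
σ = (2, 3, 1): 3 + 25 + 14 = 42
σ = (3, 1, 2): 11 + 6 + (-3) = 14
σ = (3, 2, 1): 11 + (-3) + 14 = 22
Optimal value attained by: σ = (2, 3, 1).
Answer: det⊕(G) = 42; verdict: NONSINGULAR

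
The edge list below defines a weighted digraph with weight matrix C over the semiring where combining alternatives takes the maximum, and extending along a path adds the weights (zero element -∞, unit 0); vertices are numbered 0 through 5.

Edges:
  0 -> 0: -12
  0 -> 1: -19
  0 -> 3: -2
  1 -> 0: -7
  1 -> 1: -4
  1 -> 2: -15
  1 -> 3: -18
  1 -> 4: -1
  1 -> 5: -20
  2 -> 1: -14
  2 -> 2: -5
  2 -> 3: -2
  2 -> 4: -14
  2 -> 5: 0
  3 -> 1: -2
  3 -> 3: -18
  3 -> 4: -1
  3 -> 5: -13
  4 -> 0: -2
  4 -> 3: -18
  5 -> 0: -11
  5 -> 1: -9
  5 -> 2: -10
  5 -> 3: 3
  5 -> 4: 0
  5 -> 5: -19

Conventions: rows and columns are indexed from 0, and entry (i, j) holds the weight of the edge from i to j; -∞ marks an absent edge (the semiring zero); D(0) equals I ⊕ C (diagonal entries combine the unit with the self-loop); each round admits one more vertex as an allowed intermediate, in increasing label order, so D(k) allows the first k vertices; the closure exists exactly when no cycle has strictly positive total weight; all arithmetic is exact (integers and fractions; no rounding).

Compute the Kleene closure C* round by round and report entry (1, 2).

D(0):
  [0, -19, -∞, -2, -∞, -∞]
  [-7, 0, -15, -18, -1, -20]
  [-∞, -14, 0, -2, -14, 0]
  [-∞, -2, -∞, 0, -1, -13]
  [-2, -∞, -∞, -18, 0, -∞]
  [-11, -9, -10, 3, 0, 0]
D(1):
  [0, -19, -∞, -2, -∞, -∞]
  [-7, 0, -15, -9, -1, -20]
  [-∞, -14, 0, -2, -14, 0]
  [-∞, -2, -∞, 0, -1, -13]
  [-2, -21, -∞, -4, 0, -∞]
  [-11, -9, -10, 3, 0, 0]
D(2):
  [0, -19, -34, -2, -20, -39]
  [-7, 0, -15, -9, -1, -20]
  [-21, -14, 0, -2, -14, 0]
  [-9, -2, -17, 0, -1, -13]
  [-2, -21, -36, -4, 0, -41]
  [-11, -9, -10, 3, 0, 0]
D(3):
  [0, -19, -34, -2, -20, -34]
  [-7, 0, -15, -9, -1, -15]
  [-21, -14, 0, -2, -14, 0]
  [-9, -2, -17, 0, -1, -13]
  [-2, -21, -36, -4, 0, -36]
  [-11, -9, -10, 3, 0, 0]
D(4):
  [0, -4, -19, -2, -3, -15]
  [-7, 0, -15, -9, -1, -15]
  [-11, -4, 0, -2, -3, 0]
  [-9, -2, -17, 0, -1, -13]
  [-2, -6, -21, -4, 0, -17]
  [-6, 1, -10, 3, 2, 0]
D(5):
  [0, -4, -19, -2, -3, -15]
  [-3, 0, -15, -5, -1, -15]
  [-5, -4, 0, -2, -3, 0]
  [-3, -2, -17, 0, -1, -13]
  [-2, -6, -21, -4, 0, -17]
  [0, 1, -10, 3, 2, 0]
D(6):
  [0, -4, -19, -2, -3, -15]
  [-3, 0, -15, -5, -1, -15]
  [0, 1, 0, 3, 2, 0]
  [-3, -2, -17, 0, -1, -13]
  [-2, -6, -21, -4, 0, -17]
  [0, 1, -10, 3, 2, 0]
Answer: C*[1][2] = -15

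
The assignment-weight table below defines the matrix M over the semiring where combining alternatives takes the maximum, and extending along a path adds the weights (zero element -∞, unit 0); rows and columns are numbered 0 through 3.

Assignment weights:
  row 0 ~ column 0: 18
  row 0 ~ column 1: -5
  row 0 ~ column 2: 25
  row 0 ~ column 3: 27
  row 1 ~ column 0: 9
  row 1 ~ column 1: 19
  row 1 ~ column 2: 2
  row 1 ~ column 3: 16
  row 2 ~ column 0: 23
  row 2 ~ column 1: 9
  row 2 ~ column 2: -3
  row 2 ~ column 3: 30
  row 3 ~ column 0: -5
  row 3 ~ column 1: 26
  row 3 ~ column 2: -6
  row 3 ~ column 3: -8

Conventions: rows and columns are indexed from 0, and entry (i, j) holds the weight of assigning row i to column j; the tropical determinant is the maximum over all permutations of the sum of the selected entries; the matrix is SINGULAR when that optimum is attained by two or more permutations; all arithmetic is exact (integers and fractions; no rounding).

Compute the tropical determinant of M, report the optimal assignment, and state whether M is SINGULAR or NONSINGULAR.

σ = (0, 1, 2, 3): 18 + 19 + (-3) + (-8) = 26
σ = (0, 1, 3, 2): 18 + 19 + 30 + (-6) = 61
σ = (0, 2, 1, 3): 18 + 2 + 9 + (-8) = 21
σ = (0, 2, 3, 1): 18 + 2 + 30 + 26 = 76
σ = (0, 3, 1, 2): 18 + 16 + 9 + (-6) = 37
σ = (0, 3, 2, 1): 18 + 16 + (-3) + 26 = 57
σ = (1, 0, 2, 3): (-5) + 9 + (-3) + (-8) = -7
σ = (1, 0, 3, 2): (-5) + 9 + 30 + (-6) = 28
σ = (1, 2, 0, 3): (-5) + 2 + 23 + (-8) = 12
σ = (1, 2, 3, 0): (-5) + 2 + 30 + (-5) = 22
σ = (1, 3, 0, 2): (-5) + 16 + 23 + (-6) = 28
σ = (1, 3, 2, 0): (-5) + 16 + (-3) + (-5) = 3
σ = (2, 0, 1, 3): 25 + 9 + 9 + (-8) = 35
σ = (2, 0, 3, 1): 25 + 9 + 30 + 26 = 90
σ = (2, 1, 0, 3): 25 + 19 + 23 + (-8) = 59
σ = (2, 1, 3, 0): 25 + 19 + 30 + (-5) = 69
σ = (2, 3, 0, 1): 25 + 16 + 23 + 26 = 90
σ = (2, 3, 1, 0): 25 + 16 + 9 + (-5) = 45
σ = (3, 0, 1, 2): 27 + 9 + 9 + (-6) = 39
σ = (3, 0, 2, 1): 27 + 9 + (-3) + 26 = 59
σ = (3, 1, 0, 2): 27 + 19 + 23 + (-6) = 63
σ = (3, 1, 2, 0): 27 + 19 + (-3) + (-5) = 38
σ = (3, 2, 0, 1): 27 + 2 + 23 + 26 = 78
σ = (3, 2, 1, 0): 27 + 2 + 9 + (-5) = 33
Optimal value attained by: σ = (2, 0, 3, 1).
Answer: det⊕(M) = 90; verdict: SINGULAR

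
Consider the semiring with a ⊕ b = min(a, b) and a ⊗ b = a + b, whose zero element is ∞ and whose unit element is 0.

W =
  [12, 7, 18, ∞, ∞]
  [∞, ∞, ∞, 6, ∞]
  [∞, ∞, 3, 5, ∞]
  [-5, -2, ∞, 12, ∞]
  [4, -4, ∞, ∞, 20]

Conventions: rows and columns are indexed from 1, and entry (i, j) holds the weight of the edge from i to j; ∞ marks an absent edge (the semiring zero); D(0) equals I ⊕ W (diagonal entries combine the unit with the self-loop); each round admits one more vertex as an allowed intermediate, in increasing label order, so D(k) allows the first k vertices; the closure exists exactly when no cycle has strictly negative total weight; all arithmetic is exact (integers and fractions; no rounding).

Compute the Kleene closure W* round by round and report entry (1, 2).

D(0):
  [0, 7, 18, ∞, ∞]
  [∞, 0, ∞, 6, ∞]
  [∞, ∞, 0, 5, ∞]
  [-5, -2, ∞, 0, ∞]
  [4, -4, ∞, ∞, 0]
D(1):
  [0, 7, 18, ∞, ∞]
  [∞, 0, ∞, 6, ∞]
  [∞, ∞, 0, 5, ∞]
  [-5, -2, 13, 0, ∞]
  [4, -4, 22, ∞, 0]
D(2):
  [0, 7, 18, 13, ∞]
  [∞, 0, ∞, 6, ∞]
  [∞, ∞, 0, 5, ∞]
  [-5, -2, 13, 0, ∞]
  [4, -4, 22, 2, 0]
D(3):
  [0, 7, 18, 13, ∞]
  [∞, 0, ∞, 6, ∞]
  [∞, ∞, 0, 5, ∞]
  [-5, -2, 13, 0, ∞]
  [4, -4, 22, 2, 0]
D(4):
  [0, 7, 18, 13, ∞]
  [1, 0, 19, 6, ∞]
  [0, 3, 0, 5, ∞]
  [-5, -2, 13, 0, ∞]
  [-3, -4, 15, 2, 0]
D(5):
  [0, 7, 18, 13, ∞]
  [1, 0, 19, 6, ∞]
  [0, 3, 0, 5, ∞]
  [-5, -2, 13, 0, ∞]
  [-3, -4, 15, 2, 0]
Answer: W*[1][2] = 7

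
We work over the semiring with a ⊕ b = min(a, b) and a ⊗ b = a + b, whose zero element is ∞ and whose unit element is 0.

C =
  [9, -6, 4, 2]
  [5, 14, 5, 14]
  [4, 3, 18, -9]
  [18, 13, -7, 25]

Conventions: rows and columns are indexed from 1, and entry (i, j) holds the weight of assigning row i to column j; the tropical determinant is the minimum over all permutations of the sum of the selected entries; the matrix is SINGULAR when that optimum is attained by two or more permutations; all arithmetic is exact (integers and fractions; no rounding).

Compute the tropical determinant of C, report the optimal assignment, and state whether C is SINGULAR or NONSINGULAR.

σ = (1, 2, 3, 4): 9 + 14 + 18 + 25 = 66
σ = (1, 2, 4, 3): 9 + 14 + (-9) + (-7) = 7
σ = (1, 3, 2, 4): 9 + 5 + 3 + 25 = 42
σ = (1, 3, 4, 2): 9 + 5 + (-9) + 13 = 18
σ = (1, 4, 2, 3): 9 + 14 + 3 + (-7) = 19
σ = (1, 4, 3, 2): 9 + 14 + 18 + 13 = 54
σ = (2, 1, 3, 4): (-6) + 5 + 18 + 25 = 42
σ = (2, 1, 4, 3): (-6) + 5 + (-9) + (-7) = -17
σ = (2, 3, 1, 4): (-6) + 5 + 4 + 25 = 28
σ = (2, 3, 4, 1): (-6) + 5 + (-9) + 18 = 8
σ = (2, 4, 1, 3): (-6) + 14 + 4 + (-7) = 5
σ = (2, 4, 3, 1): (-6) + 14 + 18 + 18 = 44
σ = (3, 1, 2, 4): 4 + 5 + 3 + 25 = 37
σ = (3, 1, 4, 2): 4 + 5 + (-9) + 13 = 13
σ = (3, 2, 1, 4): 4 + 14 + 4 + 25 = 47
σ = (3, 2, 4, 1): 4 + 14 + (-9) + 18 = 27
σ = (3, 4, 1, 2): 4 + 14 + 4 + 13 = 35
σ = (3, 4, 2, 1): 4 + 14 + 3 + 18 = 39
σ = (4, 1, 2, 3): 2 + 5 + 3 + (-7) = 3
σ = (4, 1, 3, 2): 2 + 5 + 18 + 13 = 38
σ = (4, 2, 1, 3): 2 + 14 + 4 + (-7) = 13
σ = (4, 2, 3, 1): 2 + 14 + 18 + 18 = 52
σ = (4, 3, 1, 2): 2 + 5 + 4 + 13 = 24
σ = (4, 3, 2, 1): 2 + 5 + 3 + 18 = 28
Optimal value attained by: σ = (2, 1, 4, 3).
Answer: det⊕(C) = -17; verdict: NONSINGULAR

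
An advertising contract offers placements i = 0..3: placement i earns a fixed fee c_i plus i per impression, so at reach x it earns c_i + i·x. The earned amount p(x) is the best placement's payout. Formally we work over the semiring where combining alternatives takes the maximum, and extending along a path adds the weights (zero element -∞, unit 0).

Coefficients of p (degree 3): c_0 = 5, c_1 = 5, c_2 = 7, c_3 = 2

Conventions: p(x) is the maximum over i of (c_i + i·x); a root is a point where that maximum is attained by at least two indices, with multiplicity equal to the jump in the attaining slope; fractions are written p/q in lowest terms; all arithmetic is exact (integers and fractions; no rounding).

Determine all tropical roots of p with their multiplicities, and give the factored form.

hull edge (i=0, c=5) to (i=2, c=7): slope 1, span 2
hull edge (i=2, c=7) to (i=3, c=2): slope -5, span 1
Factored form: p(x) = 2 ⊗ (x ⊕ (-1)) ⊗ (x ⊕ (-1)) ⊗ (x ⊕ 5)
Answer: roots = -1 (mult 2), 5 (mult 1)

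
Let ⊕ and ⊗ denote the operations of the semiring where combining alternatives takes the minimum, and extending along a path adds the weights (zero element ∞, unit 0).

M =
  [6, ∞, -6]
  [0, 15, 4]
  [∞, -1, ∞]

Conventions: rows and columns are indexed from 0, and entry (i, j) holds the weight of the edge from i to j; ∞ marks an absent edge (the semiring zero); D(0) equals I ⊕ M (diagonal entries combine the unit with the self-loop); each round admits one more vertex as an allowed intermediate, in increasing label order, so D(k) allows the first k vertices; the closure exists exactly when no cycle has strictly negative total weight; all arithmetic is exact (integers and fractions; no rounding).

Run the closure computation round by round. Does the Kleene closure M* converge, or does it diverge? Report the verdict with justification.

D(0):
  [0, ∞, -6]
  [0, 0, 4]
  [∞, -1, 0]
D(1):
  [0, ∞, -6]
  [0, 0, -6]
  [∞, -1, 0]
Detection: at round 2, diagonal entry (2, 2) turns strictly negative.
Key observation: the cycle 2->1->0->2 has total weight (-1) + 0 + (-6), which is strictly negative.
Answer: DIVERGES — negative cycle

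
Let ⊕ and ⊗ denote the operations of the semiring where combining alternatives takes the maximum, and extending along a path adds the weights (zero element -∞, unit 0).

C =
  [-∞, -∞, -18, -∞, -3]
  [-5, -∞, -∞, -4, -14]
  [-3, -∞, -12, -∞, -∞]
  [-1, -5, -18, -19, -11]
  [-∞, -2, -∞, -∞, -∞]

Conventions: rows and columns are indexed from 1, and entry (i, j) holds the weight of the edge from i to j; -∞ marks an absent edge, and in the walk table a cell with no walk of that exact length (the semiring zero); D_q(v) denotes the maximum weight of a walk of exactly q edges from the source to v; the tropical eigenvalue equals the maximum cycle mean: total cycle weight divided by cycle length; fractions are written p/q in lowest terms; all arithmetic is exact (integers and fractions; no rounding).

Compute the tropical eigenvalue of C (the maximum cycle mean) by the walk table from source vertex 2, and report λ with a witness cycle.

q=0: [-∞, 0, -∞, -∞, -∞]
q=1: [-5, -∞, -∞, -4, -14]
q=2: [-5, -9, -22, -23, -8]
q=3: [-14, -10, -23, -13, -8]
q=4: [-14, -10, -31, -14, -17]
q=5: [-15, -19, -32, -14, -17]
Optimal cycle mean attained by: cycle 1->5->2->4->1, total (-3) + (-2) + (-4) + (-1), length 4.
Answer: λ = -5/2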